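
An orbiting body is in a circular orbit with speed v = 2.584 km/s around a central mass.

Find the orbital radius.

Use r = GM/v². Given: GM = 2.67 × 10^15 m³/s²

Convert to SI: v = 2.584 km/s = 2584 m/s.
For a circular orbit, v² = GM / r, so r = GM / v².
r = 2.67e+15 / (2584)² m ≈ 3.999e+08 m = 399.9 Mm.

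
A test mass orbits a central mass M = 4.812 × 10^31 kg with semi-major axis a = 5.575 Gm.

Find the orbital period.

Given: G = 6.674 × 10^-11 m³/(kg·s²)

Convert to SI: a = 5.575 Gm = 5.575e+09 m.
GM = G · M = 6.674e-11 · 4.812e+31 = 3.21153e+21 m³/s².
Kepler's third law: T = 2π √(a³ / GM).
Substituting a = 5.575e+09 m and GM = 3.21153e+21 m³/s²:
T = 2π √((5.575e+09)³ / 3.21153e+21) s
T ≈ 4.615e+04 s = 12.82 hours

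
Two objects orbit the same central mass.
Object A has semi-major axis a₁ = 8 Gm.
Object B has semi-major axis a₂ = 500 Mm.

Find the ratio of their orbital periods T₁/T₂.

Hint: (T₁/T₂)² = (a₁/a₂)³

Convert to SI: a₁ = 8 Gm = 8e+09 m; a₂ = 500 Mm = 5e+08 m.
From Kepler's third law, (T₁/T₂)² = (a₁/a₂)³, so T₁/T₂ = (a₁/a₂)^(3/2).
a₁/a₂ = 8e+09 / 5e+08 = 16.
T₁/T₂ = (16)^(3/2) ≈ 64.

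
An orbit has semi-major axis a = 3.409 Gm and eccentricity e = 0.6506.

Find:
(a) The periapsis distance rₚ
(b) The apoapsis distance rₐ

Convert to SI: a = 3.409 Gm = 3.409e+09 m.
(a) rₚ = a(1 − e) = 3.409e+09 · (1 − 0.6506) = 3.409e+09 · 0.3494 ≈ 1.191e+09 m = 1.191 Gm.
(b) rₐ = a(1 + e) = 3.409e+09 · (1 + 0.6506) = 3.409e+09 · 1.6506 ≈ 5.627e+09 m = 5.627 Gm.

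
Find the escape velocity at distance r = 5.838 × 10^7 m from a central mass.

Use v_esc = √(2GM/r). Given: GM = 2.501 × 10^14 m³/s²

Escape velocity comes from setting total energy to zero: ½v² − GM/r = 0 ⇒ v_esc = √(2GM / r).
v_esc = √(2 · 2.501e+14 / 5.838e+07) m/s ≈ 2927 m/s = 2.927 km/s.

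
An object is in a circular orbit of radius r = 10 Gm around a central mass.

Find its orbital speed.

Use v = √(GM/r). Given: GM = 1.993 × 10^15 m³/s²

Convert to SI: r = 10 Gm = 1e+10 m.
For a circular orbit, gravity supplies the centripetal force, so v = √(GM / r).
v = √(1.993e+15 / 1e+10) m/s ≈ 446.4 m/s = 446.4 m/s.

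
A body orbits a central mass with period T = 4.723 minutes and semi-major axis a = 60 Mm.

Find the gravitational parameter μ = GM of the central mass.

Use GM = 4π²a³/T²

Convert to SI: T = 4.723 minutes = 283.38 s; a = 60 Mm = 6e+07 m.
GM = 4π² · a³ / T².
GM = 4π² · (6e+07)³ / (283.38)² m³/s² ≈ 1.062e+20 m³/s² = 1.062 × 10^20 m³/s².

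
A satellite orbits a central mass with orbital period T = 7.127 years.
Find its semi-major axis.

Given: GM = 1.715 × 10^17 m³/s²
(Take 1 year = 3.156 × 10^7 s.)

Convert to SI: T = 7.127 years = 2.24928e+08 s.
Invert Kepler's third law: a = (GM · T² / (4π²))^(1/3).
Substituting T = 2.24928e+08 s and GM = 1.715e+17 m³/s²:
a = (1.715e+17 · (2.24928e+08)² / (4π²))^(1/3) m
a ≈ 6.035e+10 m = 60.35 Gm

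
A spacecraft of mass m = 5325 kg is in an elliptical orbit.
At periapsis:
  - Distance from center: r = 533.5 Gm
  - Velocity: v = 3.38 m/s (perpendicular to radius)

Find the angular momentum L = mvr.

Convert to SI: r = 533.5 Gm = 5.335e+11 m.
Since v is perpendicular to r, L = m · v · r.
L = 5325 · 3.38 · 5.335e+11 kg·m²/s ≈ 9.602e+15 kg·m²/s.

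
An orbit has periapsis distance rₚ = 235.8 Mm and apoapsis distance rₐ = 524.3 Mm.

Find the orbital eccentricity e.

Convert to SI: rₚ = 235.8 Mm = 2.358e+08 m; rₐ = 524.3 Mm = 5.243e+08 m.
e = (rₐ − rₚ) / (rₐ + rₚ).
e = (5.243e+08 − 2.358e+08) / (5.243e+08 + 2.358e+08) = 2.885e+08 / 7.601e+08 ≈ 0.3796.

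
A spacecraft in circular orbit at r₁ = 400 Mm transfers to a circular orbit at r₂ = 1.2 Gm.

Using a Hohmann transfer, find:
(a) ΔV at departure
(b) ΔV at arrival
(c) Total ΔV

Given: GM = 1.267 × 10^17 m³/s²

Convert to SI: r₁ = 400 Mm = 4e+08 m; r₂ = 1.2 Gm = 1.2e+09 m.
Transfer semi-major axis: a_t = (r₁ + r₂)/2 = (4e+08 + 1.2e+09)/2 = 8e+08 m.
Circular speeds: v₁ = √(GM/r₁) = 17797.5 m/s, v₂ = √(GM/r₂) = 10275.4 m/s.
Transfer speeds (vis-viva v² = GM(2/r − 1/a_t)): v₁ᵗ = 21797.4 m/s, v₂ᵗ = 7265.79 m/s.
(a) ΔV₁ = |v₁ᵗ − v₁| ≈ 4000 m/s = 4 km/s.
(b) ΔV₂ = |v₂ − v₂ᵗ| ≈ 3010 m/s = 3.01 km/s.
(c) ΔV_total = ΔV₁ + ΔV₂ ≈ 7009 m/s = 7.009 km/s.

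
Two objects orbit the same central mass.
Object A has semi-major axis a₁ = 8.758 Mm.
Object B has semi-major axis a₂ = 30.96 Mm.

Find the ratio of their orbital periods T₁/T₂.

Convert to SI: a₁ = 8.758 Mm = 8.758e+06 m; a₂ = 30.96 Mm = 3.096e+07 m.
From Kepler's third law, (T₁/T₂)² = (a₁/a₂)³, so T₁/T₂ = (a₁/a₂)^(3/2).
a₁/a₂ = 8.758e+06 / 3.096e+07 = 0.282881.
T₁/T₂ = (0.282881)^(3/2) ≈ 0.1505.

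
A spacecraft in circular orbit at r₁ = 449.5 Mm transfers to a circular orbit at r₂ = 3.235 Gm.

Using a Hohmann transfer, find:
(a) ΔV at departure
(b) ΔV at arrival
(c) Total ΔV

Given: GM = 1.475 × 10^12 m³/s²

Convert to SI: r₁ = 449.5 Mm = 4.495e+08 m; r₂ = 3.235 Gm = 3.235e+09 m.
Transfer semi-major axis: a_t = (r₁ + r₂)/2 = (4.495e+08 + 3.235e+09)/2 = 1.84225e+09 m.
Circular speeds: v₁ = √(GM/r₁) = 57.2837 m/s, v₂ = √(GM/r₂) = 21.353 m/s.
Transfer speeds (vis-viva v² = GM(2/r − 1/a_t)): v₁ᵗ = 75.9091 m/s, v₂ᵗ = 10.5475 m/s.
(a) ΔV₁ = |v₁ᵗ − v₁| ≈ 18.63 m/s = 18.63 m/s.
(b) ΔV₂ = |v₂ − v₂ᵗ| ≈ 10.81 m/s = 10.81 m/s.
(c) ΔV_total = ΔV₁ + ΔV₂ ≈ 29.43 m/s = 29.43 m/s.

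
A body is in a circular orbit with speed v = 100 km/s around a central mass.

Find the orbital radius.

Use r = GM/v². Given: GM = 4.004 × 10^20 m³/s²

Convert to SI: v = 100 km/s = 100000 m/s.
For a circular orbit, v² = GM / r, so r = GM / v².
r = 4.004e+20 / (100000)² m ≈ 4.004e+10 m = 40.04 Gm.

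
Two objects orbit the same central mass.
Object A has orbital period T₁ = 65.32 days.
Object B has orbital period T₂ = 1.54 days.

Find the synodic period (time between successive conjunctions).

Convert to SI: T₁ = 65.32 days = 5.64365e+06 s; T₂ = 1.54 days = 133056 s.
T_syn = |T₁ · T₂ / (T₁ − T₂)|.
T_syn = |5.64365e+06 · 133056 / (5.64365e+06 − 133056)| s ≈ 1.363e+05 s = 1.577 days.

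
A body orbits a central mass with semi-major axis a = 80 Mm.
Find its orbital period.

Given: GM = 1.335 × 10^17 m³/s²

Convert to SI: a = 80 Mm = 8e+07 m.
Kepler's third law: T = 2π √(a³ / GM).
Substituting a = 8e+07 m and GM = 1.335e+17 m³/s²:
T = 2π √((8e+07)³ / 1.335e+17) s
T ≈ 1.23e+04 s = 3.418 hours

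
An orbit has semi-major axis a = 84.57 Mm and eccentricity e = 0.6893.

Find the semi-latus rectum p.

Convert to SI: a = 84.57 Mm = 8.457e+07 m.
p = a (1 − e²).
p = 8.457e+07 · (1 − (0.6893)²) = 8.457e+07 · 0.524866 ≈ 4.439e+07 m = 44.39 Mm.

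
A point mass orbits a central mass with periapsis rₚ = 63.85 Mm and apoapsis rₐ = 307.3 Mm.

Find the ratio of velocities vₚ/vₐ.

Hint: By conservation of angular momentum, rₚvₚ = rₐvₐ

Convert to SI: rₚ = 63.85 Mm = 6.385e+07 m; rₐ = 307.3 Mm = 3.073e+08 m.
Conservation of angular momentum gives rₚvₚ = rₐvₐ, so vₚ/vₐ = rₐ/rₚ.
vₚ/vₐ = 3.073e+08 / 6.385e+07 ≈ 4.813.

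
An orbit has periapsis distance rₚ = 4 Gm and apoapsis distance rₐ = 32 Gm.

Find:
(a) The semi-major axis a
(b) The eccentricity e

Convert to SI: rₚ = 4 Gm = 4e+09 m; rₐ = 32 Gm = 3.2e+10 m.
(a) a = (rₚ + rₐ) / 2 = (4e+09 + 3.2e+10) / 2 ≈ 1.8e+10 m = 18 Gm.
(b) e = (rₐ − rₚ) / (rₐ + rₚ) = (3.2e+10 − 4e+09) / (3.2e+10 + 4e+09) ≈ 0.7778.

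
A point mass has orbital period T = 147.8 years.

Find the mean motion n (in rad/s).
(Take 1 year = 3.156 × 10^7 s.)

Convert to SI: T = 147.8 years = 4.66457e+09 s.
n = 2π / T.
n = 2π / 4.66457e+09 s ≈ 1.347e-09 rad/s.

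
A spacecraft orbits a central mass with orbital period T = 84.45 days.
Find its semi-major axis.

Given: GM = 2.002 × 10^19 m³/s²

Convert to SI: T = 84.45 days = 7.29648e+06 s.
Invert Kepler's third law: a = (GM · T² / (4π²))^(1/3).
Substituting T = 7.29648e+06 s and GM = 2.002e+19 m³/s²:
a = (2.002e+19 · (7.29648e+06)² / (4π²))^(1/3) m
a ≈ 3e+10 m = 30 Gm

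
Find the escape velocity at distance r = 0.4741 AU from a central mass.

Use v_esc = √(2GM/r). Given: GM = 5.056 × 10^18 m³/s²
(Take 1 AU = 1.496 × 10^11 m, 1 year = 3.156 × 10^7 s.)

Convert to SI: r = 0.4741 AU = 7.09254e+10 m.
Escape velocity comes from setting total energy to zero: ½v² − GM/r = 0 ⇒ v_esc = √(2GM / r).
v_esc = √(2 · 5.056e+18 / 7.09254e+10) m/s ≈ 1.194e+04 m/s = 2.519 AU/year.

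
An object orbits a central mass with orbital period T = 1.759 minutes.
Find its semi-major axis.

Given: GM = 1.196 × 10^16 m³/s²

Convert to SI: T = 1.759 minutes = 105.54 s.
Invert Kepler's third law: a = (GM · T² / (4π²))^(1/3).
Substituting T = 105.54 s and GM = 1.196e+16 m³/s²:
a = (1.196e+16 · (105.54)² / (4π²))^(1/3) m
a ≈ 1.5e+06 m = 1.5 Mm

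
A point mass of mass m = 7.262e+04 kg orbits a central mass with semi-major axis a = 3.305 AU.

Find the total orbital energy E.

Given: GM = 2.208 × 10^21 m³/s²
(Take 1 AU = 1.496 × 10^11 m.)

Convert to SI: a = 3.305 AU = 4.94428e+11 m.
E = −GMm / (2a).
E = −2.208e+21 · 7.262e+04 / (2 · 4.94428e+11) J ≈ -1.622e+14 J = -162.2 TJ.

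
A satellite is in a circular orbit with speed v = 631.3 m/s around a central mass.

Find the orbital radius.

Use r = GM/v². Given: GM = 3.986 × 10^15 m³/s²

For a circular orbit, v² = GM / r, so r = GM / v².
r = 3.986e+15 / (631.3)² m ≈ 1e+10 m = 10 Gm.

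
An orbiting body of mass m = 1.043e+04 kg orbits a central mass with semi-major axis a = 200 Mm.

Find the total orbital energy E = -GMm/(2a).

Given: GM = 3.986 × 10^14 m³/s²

Convert to SI: a = 200 Mm = 2e+08 m.
E = −GMm / (2a).
E = −3.986e+14 · 1.043e+04 / (2 · 2e+08) J ≈ -1.039e+10 J = -10.39 GJ.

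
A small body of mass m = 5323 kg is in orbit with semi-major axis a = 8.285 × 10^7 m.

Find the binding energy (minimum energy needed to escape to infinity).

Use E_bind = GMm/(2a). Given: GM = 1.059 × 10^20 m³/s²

Total orbital energy is E = −GMm/(2a); binding energy is E_bind = −E = GMm/(2a).
E_bind = 1.059e+20 · 5323 / (2 · 8.285e+07) J ≈ 3.402e+15 J = 3.402 PJ.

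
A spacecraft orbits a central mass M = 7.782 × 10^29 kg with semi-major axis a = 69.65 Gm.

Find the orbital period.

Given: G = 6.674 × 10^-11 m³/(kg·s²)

Convert to SI: a = 69.65 Gm = 6.965e+10 m.
GM = G · M = 6.674e-11 · 7.782e+29 = 5.19371e+19 m³/s².
Kepler's third law: T = 2π √(a³ / GM).
Substituting a = 6.965e+10 m and GM = 5.19371e+19 m³/s²:
T = 2π √((6.965e+10)³ / 5.19371e+19) s
T ≈ 1.603e+07 s = 185.5 days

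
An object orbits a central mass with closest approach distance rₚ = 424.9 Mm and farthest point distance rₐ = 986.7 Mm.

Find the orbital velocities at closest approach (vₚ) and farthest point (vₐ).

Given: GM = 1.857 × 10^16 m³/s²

Convert to SI: rₚ = 424.9 Mm = 4.249e+08 m; rₐ = 986.7 Mm = 9.867e+08 m.
Use the vis-viva equation v² = GM(2/r − 1/a) with a = (rₚ + rₐ)/2 = (4.249e+08 + 9.867e+08)/2 = 7.058e+08 m.
vₚ = √(GM · (2/rₚ − 1/a)) = √(1.857e+16 · (2/4.249e+08 − 1/7.058e+08)) m/s ≈ 7817 m/s = 7.817 km/s.
vₐ = √(GM · (2/rₐ − 1/a)) = √(1.857e+16 · (2/9.867e+08 − 1/7.058e+08)) m/s ≈ 3366 m/s = 3.366 km/s.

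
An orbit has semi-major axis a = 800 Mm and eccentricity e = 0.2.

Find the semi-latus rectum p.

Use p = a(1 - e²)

Convert to SI: a = 800 Mm = 8e+08 m.
p = a (1 − e²).
p = 8e+08 · (1 − (0.2)²) = 8e+08 · 0.96 ≈ 7.68e+08 m = 768 Mm.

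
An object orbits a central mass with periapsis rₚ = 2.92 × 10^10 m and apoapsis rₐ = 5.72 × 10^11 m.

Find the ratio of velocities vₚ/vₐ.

Conservation of angular momentum gives rₚvₚ = rₐvₐ, so vₚ/vₐ = rₐ/rₚ.
vₚ/vₐ = 5.72e+11 / 2.92e+10 ≈ 19.59.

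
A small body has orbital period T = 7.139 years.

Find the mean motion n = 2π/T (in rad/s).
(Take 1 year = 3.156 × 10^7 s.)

Convert to SI: T = 7.139 years = 2.25307e+08 s.
n = 2π / T.
n = 2π / 2.25307e+08 s ≈ 2.789e-08 rad/s.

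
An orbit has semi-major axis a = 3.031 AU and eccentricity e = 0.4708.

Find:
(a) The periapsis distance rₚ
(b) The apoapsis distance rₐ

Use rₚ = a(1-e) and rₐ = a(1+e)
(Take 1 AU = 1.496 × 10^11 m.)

Convert to SI: a = 3.031 AU = 4.53438e+11 m.
(a) rₚ = a(1 − e) = 4.53438e+11 · (1 − 0.4708) = 4.53438e+11 · 0.5292 ≈ 2.4e+11 m = 1.604 AU.
(b) rₐ = a(1 + e) = 4.53438e+11 · (1 + 0.4708) = 4.53438e+11 · 1.4708 ≈ 6.669e+11 m = 4.458 AU.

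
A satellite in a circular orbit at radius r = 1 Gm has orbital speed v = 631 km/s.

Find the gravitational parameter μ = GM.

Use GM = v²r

Convert to SI: r = 1 Gm = 1e+09 m; v = 631 km/s = 631000 m/s.
For a circular orbit v² = GM/r, so GM = v² · r.
GM = (631000)² · 1e+09 m³/s² ≈ 3.982e+20 m³/s² = 3.982 × 10^20 m³/s².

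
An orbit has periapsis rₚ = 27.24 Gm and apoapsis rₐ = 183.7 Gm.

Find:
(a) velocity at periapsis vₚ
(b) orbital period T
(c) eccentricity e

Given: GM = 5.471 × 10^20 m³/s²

Convert to SI: rₚ = 27.24 Gm = 2.724e+10 m; rₐ = 183.7 Gm = 1.837e+11 m.
(a) With a = (rₚ + rₐ)/2 = 1.0547e+11 m, vₚ = √(GM (2/rₚ − 1/a)) = √(5.471e+20 · (2/2.724e+10 − 1/1.0547e+11)) m/s ≈ 1.87e+05 m/s
(b) With a = (rₚ + rₐ)/2 = 1.0547e+11 m, T = 2π √(a³/GM) = 2π √((1.0547e+11)³/5.471e+20) s ≈ 9.201e+06 s
(c) e = (rₐ − rₚ)/(rₐ + rₚ) = (1.837e+11 − 2.724e+10)/(1.837e+11 + 2.724e+10) ≈ 0.7417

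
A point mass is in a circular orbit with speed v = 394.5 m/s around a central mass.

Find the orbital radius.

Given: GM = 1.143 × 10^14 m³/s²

For a circular orbit, v² = GM / r, so r = GM / v².
r = 1.143e+14 / (394.5)² m ≈ 7.344e+08 m = 734.4 Mm.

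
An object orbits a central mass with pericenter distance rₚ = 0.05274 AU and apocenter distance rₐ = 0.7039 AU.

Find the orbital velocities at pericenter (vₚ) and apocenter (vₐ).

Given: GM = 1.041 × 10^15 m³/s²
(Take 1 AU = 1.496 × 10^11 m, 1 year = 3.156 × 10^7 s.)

Convert to SI: rₚ = 0.05274 AU = 7.8899e+09 m; rₐ = 0.7039 AU = 1.05303e+11 m.
Use the vis-viva equation v² = GM(2/r − 1/a) with a = (rₚ + rₐ)/2 = (7.8899e+09 + 1.05303e+11)/2 = 5.65967e+10 m.
vₚ = √(GM · (2/rₚ − 1/a)) = √(1.041e+15 · (2/7.8899e+09 − 1/5.65967e+10)) m/s ≈ 495.5 m/s = 0.1045 AU/year.
vₐ = √(GM · (2/rₐ − 1/a)) = √(1.041e+15 · (2/1.05303e+11 − 1/5.65967e+10)) m/s ≈ 37.12 m/s = 0.007832 AU/year.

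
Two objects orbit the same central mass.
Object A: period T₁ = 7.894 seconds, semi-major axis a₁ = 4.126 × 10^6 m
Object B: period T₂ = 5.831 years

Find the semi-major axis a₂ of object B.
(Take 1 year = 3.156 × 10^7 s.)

Convert to SI: T₂ = 5.831 years = 1.84026e+08 s.
Kepler's third law: (T₁/T₂)² = (a₁/a₂)³ ⇒ a₂ = a₁ · (T₂/T₁)^(2/3).
T₂/T₁ = 1.84026e+08 / 7.894 = 2.33122e+07.
a₂ = 4.126e+06 · (2.33122e+07)^(2/3) m ≈ 3.367e+11 m = 3.367 × 10^11 m.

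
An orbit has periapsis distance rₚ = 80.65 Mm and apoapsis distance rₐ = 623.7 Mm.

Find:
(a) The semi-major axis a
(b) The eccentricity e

Convert to SI: rₚ = 80.65 Mm = 8.065e+07 m; rₐ = 623.7 Mm = 6.237e+08 m.
(a) a = (rₚ + rₐ) / 2 = (8.065e+07 + 6.237e+08) / 2 ≈ 3.522e+08 m = 352.2 Mm.
(b) e = (rₐ − rₚ) / (rₐ + rₚ) = (6.237e+08 − 8.065e+07) / (6.237e+08 + 8.065e+07) ≈ 0.771.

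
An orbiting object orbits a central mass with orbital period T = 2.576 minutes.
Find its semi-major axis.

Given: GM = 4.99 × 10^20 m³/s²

Convert to SI: T = 2.576 minutes = 154.56 s.
Invert Kepler's third law: a = (GM · T² / (4π²))^(1/3).
Substituting T = 154.56 s and GM = 4.99e+20 m³/s²:
a = (4.99e+20 · (154.56)² / (4π²))^(1/3) m
a ≈ 6.709e+07 m = 6.709 × 10^7 m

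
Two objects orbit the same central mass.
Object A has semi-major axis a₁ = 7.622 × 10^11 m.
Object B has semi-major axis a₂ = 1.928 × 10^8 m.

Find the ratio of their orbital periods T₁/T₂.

From Kepler's third law, (T₁/T₂)² = (a₁/a₂)³, so T₁/T₂ = (a₁/a₂)^(3/2).
a₁/a₂ = 7.622e+11 / 1.928e+08 = 3953.32.
T₁/T₂ = (3953.32)^(3/2) ≈ 2.486e+05.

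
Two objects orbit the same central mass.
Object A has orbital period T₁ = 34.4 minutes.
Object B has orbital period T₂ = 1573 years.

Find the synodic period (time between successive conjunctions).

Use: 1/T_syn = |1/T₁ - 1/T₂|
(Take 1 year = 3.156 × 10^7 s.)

Convert to SI: T₁ = 34.4 minutes = 2064 s; T₂ = 1573 years = 4.96439e+10 s.
T_syn = |T₁ · T₂ / (T₁ − T₂)|.
T_syn = |2064 · 4.96439e+10 / (2064 − 4.96439e+10)| s ≈ 2064 s = 34.4 minutes.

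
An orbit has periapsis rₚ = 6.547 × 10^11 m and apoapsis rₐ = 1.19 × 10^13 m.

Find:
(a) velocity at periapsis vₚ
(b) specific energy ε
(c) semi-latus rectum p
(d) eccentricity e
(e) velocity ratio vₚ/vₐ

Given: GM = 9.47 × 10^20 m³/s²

(a) With a = (rₚ + rₐ)/2 = 6.27735e+12 m, vₚ = √(GM (2/rₚ − 1/a)) = √(9.47e+20 · (2/6.547e+11 − 1/6.27735e+12)) m/s ≈ 5.236e+04 m/s
(b) With a = (rₚ + rₐ)/2 = 6.27735e+12 m, ε = −GM/(2a) = −9.47e+20/(2 · 6.27735e+12) J/kg ≈ -7.543e+07 J/kg
(c) From a = (rₚ + rₐ)/2 = 6.27735e+12 m and e = (rₐ − rₚ)/(rₐ + rₚ) = 0.895704, p = a(1 − e²) = 6.27735e+12 · (1 − (0.895704)²) ≈ 1.241e+12 m
(d) e = (rₐ − rₚ)/(rₐ + rₚ) = (1.19e+13 − 6.547e+11)/(1.19e+13 + 6.547e+11) ≈ 0.8957
(e) Conservation of angular momentum (rₚvₚ = rₐvₐ) gives vₚ/vₐ = rₐ/rₚ = 1.19e+13/6.547e+11 ≈ 18.18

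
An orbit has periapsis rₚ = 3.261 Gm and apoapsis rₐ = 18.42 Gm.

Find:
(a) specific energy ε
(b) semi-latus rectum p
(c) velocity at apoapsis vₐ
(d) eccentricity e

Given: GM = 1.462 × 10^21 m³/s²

Convert to SI: rₚ = 3.261 Gm = 3.261e+09 m; rₐ = 18.42 Gm = 1.842e+10 m.
(a) With a = (rₚ + rₐ)/2 = 1.08405e+10 m, ε = −GM/(2a) = −1.462e+21/(2 · 1.08405e+10) J/kg ≈ -6.743e+10 J/kg
(b) From a = (rₚ + rₐ)/2 = 1.08405e+10 m and e = (rₐ − rₚ)/(rₐ + rₚ) = 0.699184, p = a(1 − e²) = 1.08405e+10 · (1 − (0.699184)²) ≈ 5.541e+09 m
(c) With a = (rₚ + rₐ)/2 = 1.08405e+10 m, vₐ = √(GM (2/rₐ − 1/a)) = √(1.462e+21 · (2/1.842e+10 − 1/1.08405e+10)) m/s ≈ 1.545e+05 m/s
(d) e = (rₐ − rₚ)/(rₐ + rₚ) = (1.842e+10 − 3.261e+09)/(1.842e+10 + 3.261e+09) ≈ 0.6992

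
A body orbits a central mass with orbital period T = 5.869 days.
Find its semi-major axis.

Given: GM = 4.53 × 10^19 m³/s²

Convert to SI: T = 5.869 days = 507082 s.
Invert Kepler's third law: a = (GM · T² / (4π²))^(1/3).
Substituting T = 507082 s and GM = 4.53e+19 m³/s²:
a = (4.53e+19 · (507082)² / (4π²))^(1/3) m
a ≈ 6.657e+09 m = 6.657 Gm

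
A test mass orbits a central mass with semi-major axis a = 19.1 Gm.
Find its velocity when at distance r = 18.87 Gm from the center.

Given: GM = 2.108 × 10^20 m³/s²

Convert to SI: a = 19.1 Gm = 1.91e+10 m; r = 18.87 Gm = 1.887e+10 m.
Vis-viva: v = √(GM · (2/r − 1/a)).
2/r − 1/a = 2/1.887e+10 − 1/1.91e+10 = 5.36323e-11 m⁻¹.
v = √(2.108e+20 · 5.36323e-11) m/s ≈ 1.063e+05 m/s = 106.3 km/s.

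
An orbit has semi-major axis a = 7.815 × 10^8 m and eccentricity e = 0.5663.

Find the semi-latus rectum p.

p = a (1 − e²).
p = 7.815e+08 · (1 − (0.5663)²) = 7.815e+08 · 0.679304 ≈ 5.309e+08 m = 5.309 × 10^8 m.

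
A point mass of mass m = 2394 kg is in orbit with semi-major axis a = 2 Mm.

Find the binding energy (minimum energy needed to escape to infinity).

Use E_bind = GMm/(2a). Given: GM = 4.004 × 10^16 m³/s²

Convert to SI: a = 2 Mm = 2e+06 m.
Total orbital energy is E = −GMm/(2a); binding energy is E_bind = −E = GMm/(2a).
E_bind = 4.004e+16 · 2394 / (2 · 2e+06) J ≈ 2.396e+13 J = 23.96 TJ.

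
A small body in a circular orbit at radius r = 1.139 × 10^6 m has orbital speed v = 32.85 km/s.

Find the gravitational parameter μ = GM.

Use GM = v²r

Convert to SI: v = 32.85 km/s = 32850 m/s.
For a circular orbit v² = GM/r, so GM = v² · r.
GM = (32850)² · 1.139e+06 m³/s² ≈ 1.229e+15 m³/s² = 1.229 × 10^15 m³/s².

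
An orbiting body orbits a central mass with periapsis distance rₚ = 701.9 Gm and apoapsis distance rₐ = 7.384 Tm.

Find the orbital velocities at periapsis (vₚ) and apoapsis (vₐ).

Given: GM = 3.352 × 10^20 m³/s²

Convert to SI: rₚ = 701.9 Gm = 7.019e+11 m; rₐ = 7.384 Tm = 7.384e+12 m.
Use the vis-viva equation v² = GM(2/r − 1/a) with a = (rₚ + rₐ)/2 = (7.019e+11 + 7.384e+12)/2 = 4.04295e+12 m.
vₚ = √(GM · (2/rₚ − 1/a)) = √(3.352e+20 · (2/7.019e+11 − 1/4.04295e+12)) m/s ≈ 2.953e+04 m/s = 29.53 km/s.
vₐ = √(GM · (2/rₐ − 1/a)) = √(3.352e+20 · (2/7.384e+12 − 1/4.04295e+12)) m/s ≈ 2807 m/s = 2.807 km/s.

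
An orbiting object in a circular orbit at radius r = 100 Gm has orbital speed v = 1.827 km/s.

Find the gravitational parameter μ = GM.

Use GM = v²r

Convert to SI: r = 100 Gm = 1e+11 m; v = 1.827 km/s = 1827 m/s.
For a circular orbit v² = GM/r, so GM = v² · r.
GM = (1827)² · 1e+11 m³/s² ≈ 3.338e+17 m³/s² = 3.338 × 10^17 m³/s².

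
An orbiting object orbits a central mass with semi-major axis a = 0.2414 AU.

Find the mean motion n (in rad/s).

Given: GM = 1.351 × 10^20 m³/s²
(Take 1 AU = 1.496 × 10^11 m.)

Convert to SI: a = 0.2414 AU = 3.61134e+10 m.
n = √(GM / a³).
n = √(1.351e+20 / (3.61134e+10)³) rad/s ≈ 1.694e-06 rad/s.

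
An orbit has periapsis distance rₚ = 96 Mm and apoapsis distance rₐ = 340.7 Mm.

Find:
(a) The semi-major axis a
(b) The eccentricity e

Convert to SI: rₚ = 96 Mm = 9.6e+07 m; rₐ = 340.7 Mm = 3.407e+08 m.
(a) a = (rₚ + rₐ) / 2 = (9.6e+07 + 3.407e+08) / 2 ≈ 2.184e+08 m = 218.3 Mm.
(b) e = (rₐ − rₚ) / (rₐ + rₚ) = (3.407e+08 − 9.6e+07) / (3.407e+08 + 9.6e+07) ≈ 0.5603.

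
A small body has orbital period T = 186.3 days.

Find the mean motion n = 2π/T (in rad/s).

Convert to SI: T = 186.3 days = 1.60963e+07 s.
n = 2π / T.
n = 2π / 1.60963e+07 s ≈ 3.903e-07 rad/s.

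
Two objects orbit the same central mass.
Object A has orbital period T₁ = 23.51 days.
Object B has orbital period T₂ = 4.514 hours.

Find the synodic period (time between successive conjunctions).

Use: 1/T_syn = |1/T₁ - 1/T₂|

Convert to SI: T₁ = 23.51 days = 2.03126e+06 s; T₂ = 4.514 hours = 16250.4 s.
T_syn = |T₁ · T₂ / (T₁ − T₂)|.
T_syn = |2.03126e+06 · 16250.4 / (2.03126e+06 − 16250.4)| s ≈ 1.638e+04 s = 4.55 hours.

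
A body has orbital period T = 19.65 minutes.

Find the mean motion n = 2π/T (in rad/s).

Convert to SI: T = 19.65 minutes = 1179 s.
n = 2π / T.
n = 2π / 1179 s ≈ 0.005329 rad/s.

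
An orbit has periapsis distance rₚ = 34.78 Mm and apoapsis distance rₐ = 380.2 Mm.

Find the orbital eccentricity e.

Convert to SI: rₚ = 34.78 Mm = 3.478e+07 m; rₐ = 380.2 Mm = 3.802e+08 m.
e = (rₐ − rₚ) / (rₐ + rₚ).
e = (3.802e+08 − 3.478e+07) / (3.802e+08 + 3.478e+07) = 3.4542e+08 / 4.1498e+08 ≈ 0.8324.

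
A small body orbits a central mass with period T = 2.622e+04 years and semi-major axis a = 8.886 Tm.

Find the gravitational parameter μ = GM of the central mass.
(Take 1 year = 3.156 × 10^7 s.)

Convert to SI: T = 2.622e+04 years = 8.27503e+11 s; a = 8.886 Tm = 8.886e+12 m.
GM = 4π² · a³ / T².
GM = 4π² · (8.886e+12)³ / (8.27503e+11)² m³/s² ≈ 4.045e+16 m³/s² = 4.045 × 10^16 m³/s².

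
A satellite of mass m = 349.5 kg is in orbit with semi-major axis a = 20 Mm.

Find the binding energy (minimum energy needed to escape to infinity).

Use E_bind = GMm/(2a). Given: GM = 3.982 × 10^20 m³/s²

Convert to SI: a = 20 Mm = 2e+07 m.
Total orbital energy is E = −GMm/(2a); binding energy is E_bind = −E = GMm/(2a).
E_bind = 3.982e+20 · 349.5 / (2 · 2e+07) J ≈ 3.479e+15 J = 3.479 PJ.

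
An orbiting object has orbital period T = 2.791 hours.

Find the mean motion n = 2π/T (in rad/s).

Convert to SI: T = 2.791 hours = 10047.6 s.
n = 2π / T.
n = 2π / 10047.6 s ≈ 0.0006253 rad/s.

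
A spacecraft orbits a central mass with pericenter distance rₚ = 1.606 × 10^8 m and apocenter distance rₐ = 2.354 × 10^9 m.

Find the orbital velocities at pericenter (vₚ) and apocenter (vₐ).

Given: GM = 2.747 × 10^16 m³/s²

Use the vis-viva equation v² = GM(2/r − 1/a) with a = (rₚ + rₐ)/2 = (1.606e+08 + 2.354e+09)/2 = 1.2573e+09 m.
vₚ = √(GM · (2/rₚ − 1/a)) = √(2.747e+16 · (2/1.606e+08 − 1/1.2573e+09)) m/s ≈ 1.79e+04 m/s = 17.9 km/s.
vₐ = √(GM · (2/rₐ − 1/a)) = √(2.747e+16 · (2/2.354e+09 − 1/1.2573e+09)) m/s ≈ 1221 m/s = 1.221 km/s.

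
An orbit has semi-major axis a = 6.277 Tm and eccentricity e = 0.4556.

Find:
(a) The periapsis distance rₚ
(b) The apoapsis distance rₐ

Convert to SI: a = 6.277 Tm = 6.277e+12 m.
(a) rₚ = a(1 − e) = 6.277e+12 · (1 − 0.4556) = 6.277e+12 · 0.5444 ≈ 3.417e+12 m = 3.417 Tm.
(b) rₐ = a(1 + e) = 6.277e+12 · (1 + 0.4556) = 6.277e+12 · 1.4556 ≈ 9.137e+12 m = 9.137 Tm.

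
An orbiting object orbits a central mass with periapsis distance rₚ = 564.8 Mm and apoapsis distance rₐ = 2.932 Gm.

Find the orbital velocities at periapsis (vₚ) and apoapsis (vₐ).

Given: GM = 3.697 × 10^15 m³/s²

Convert to SI: rₚ = 564.8 Mm = 5.648e+08 m; rₐ = 2.932 Gm = 2.932e+09 m.
Use the vis-viva equation v² = GM(2/r − 1/a) with a = (rₚ + rₐ)/2 = (5.648e+08 + 2.932e+09)/2 = 1.7484e+09 m.
vₚ = √(GM · (2/rₚ − 1/a)) = √(3.697e+15 · (2/5.648e+08 − 1/1.7484e+09)) m/s ≈ 3313 m/s = 3.313 km/s.
vₐ = √(GM · (2/rₐ − 1/a)) = √(3.697e+15 · (2/2.932e+09 − 1/1.7484e+09)) m/s ≈ 638.2 m/s = 638.2 m/s.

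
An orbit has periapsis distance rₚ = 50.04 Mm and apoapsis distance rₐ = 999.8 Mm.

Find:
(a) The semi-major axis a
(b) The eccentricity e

Convert to SI: rₚ = 50.04 Mm = 5.004e+07 m; rₐ = 999.8 Mm = 9.998e+08 m.
(a) a = (rₚ + rₐ) / 2 = (5.004e+07 + 9.998e+08) / 2 ≈ 5.249e+08 m = 524.9 Mm.
(b) e = (rₐ − rₚ) / (rₐ + rₚ) = (9.998e+08 − 5.004e+07) / (9.998e+08 + 5.004e+07) ≈ 0.9047.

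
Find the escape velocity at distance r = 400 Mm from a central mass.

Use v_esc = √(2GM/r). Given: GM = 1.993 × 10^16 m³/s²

Convert to SI: r = 400 Mm = 4e+08 m.
Escape velocity comes from setting total energy to zero: ½v² − GM/r = 0 ⇒ v_esc = √(2GM / r).
v_esc = √(2 · 1.993e+16 / 4e+08) m/s ≈ 9982 m/s = 9.982 km/s.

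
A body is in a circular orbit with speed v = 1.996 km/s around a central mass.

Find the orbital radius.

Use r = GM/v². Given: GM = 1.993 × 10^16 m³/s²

Convert to SI: v = 1.996 km/s = 1996 m/s.
For a circular orbit, v² = GM / r, so r = GM / v².
r = 1.993e+16 / (1996)² m ≈ 5.002e+09 m = 5.002 Gm.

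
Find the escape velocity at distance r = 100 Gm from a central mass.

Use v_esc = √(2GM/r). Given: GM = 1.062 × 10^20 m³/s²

Convert to SI: r = 100 Gm = 1e+11 m.
Escape velocity comes from setting total energy to zero: ½v² − GM/r = 0 ⇒ v_esc = √(2GM / r).
v_esc = √(2 · 1.062e+20 / 1e+11) m/s ≈ 4.609e+04 m/s = 46.09 km/s.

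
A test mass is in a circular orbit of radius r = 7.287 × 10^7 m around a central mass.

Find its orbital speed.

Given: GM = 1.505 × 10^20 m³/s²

For a circular orbit, gravity supplies the centripetal force, so v = √(GM / r).
v = √(1.505e+20 / 7.287e+07) m/s ≈ 1.437e+06 m/s = 1437 km/s.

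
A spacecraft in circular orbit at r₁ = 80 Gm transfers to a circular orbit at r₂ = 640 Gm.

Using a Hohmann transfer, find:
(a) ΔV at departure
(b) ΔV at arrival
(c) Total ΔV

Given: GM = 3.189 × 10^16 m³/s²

Convert to SI: r₁ = 80 Gm = 8e+10 m; r₂ = 640 Gm = 6.4e+11 m.
Transfer semi-major axis: a_t = (r₁ + r₂)/2 = (8e+10 + 6.4e+11)/2 = 3.6e+11 m.
Circular speeds: v₁ = √(GM/r₁) = 631.368 m/s, v₂ = √(GM/r₂) = 223.222 m/s.
Transfer speeds (vis-viva v² = GM(2/r − 1/a_t)): v₁ᵗ = 841.823 m/s, v₂ᵗ = 105.228 m/s.
(a) ΔV₁ = |v₁ᵗ − v₁| ≈ 210.5 m/s = 210.5 m/s.
(b) ΔV₂ = |v₂ − v₂ᵗ| ≈ 118 m/s = 118 m/s.
(c) ΔV_total = ΔV₁ + ΔV₂ ≈ 328.5 m/s = 328.5 m/s.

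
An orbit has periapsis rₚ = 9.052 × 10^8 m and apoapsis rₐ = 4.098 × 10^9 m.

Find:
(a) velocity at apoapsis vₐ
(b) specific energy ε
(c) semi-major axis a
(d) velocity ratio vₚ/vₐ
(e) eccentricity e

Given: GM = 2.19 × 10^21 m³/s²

(a) With a = (rₚ + rₐ)/2 = 2.5016e+09 m, vₐ = √(GM (2/rₐ − 1/a)) = √(2.19e+21 · (2/4.098e+09 − 1/2.5016e+09)) m/s ≈ 4.397e+05 m/s
(b) With a = (rₚ + rₐ)/2 = 2.5016e+09 m, ε = −GM/(2a) = −2.19e+21/(2 · 2.5016e+09) J/kg ≈ -4.377e+11 J/kg
(c) a = (rₚ + rₐ)/2 = (9.052e+08 + 4.098e+09)/2 ≈ 2.502e+09 m
(d) Conservation of angular momentum (rₚvₚ = rₐvₐ) gives vₚ/vₐ = rₐ/rₚ = 4.098e+09/9.052e+08 ≈ 4.527
(e) e = (rₐ − rₚ)/(rₐ + rₚ) = (4.098e+09 − 9.052e+08)/(4.098e+09 + 9.052e+08) ≈ 0.6382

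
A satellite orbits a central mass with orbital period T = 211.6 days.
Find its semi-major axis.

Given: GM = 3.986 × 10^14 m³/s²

Convert to SI: T = 211.6 days = 1.82822e+07 s.
Invert Kepler's third law: a = (GM · T² / (4π²))^(1/3).
Substituting T = 1.82822e+07 s and GM = 3.986e+14 m³/s²:
a = (3.986e+14 · (1.82822e+07)² / (4π²))^(1/3) m
a ≈ 1.5e+09 m = 1.5 Gm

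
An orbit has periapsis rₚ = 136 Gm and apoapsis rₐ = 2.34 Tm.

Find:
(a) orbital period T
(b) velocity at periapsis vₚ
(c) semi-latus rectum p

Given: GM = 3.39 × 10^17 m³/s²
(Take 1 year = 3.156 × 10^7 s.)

Convert to SI: rₚ = 136 Gm = 1.36e+11 m; rₐ = 2.34 Tm = 2.34e+12 m.
(a) With a = (rₚ + rₐ)/2 = 1.238e+12 m, T = 2π √(a³/GM) = 2π √((1.238e+12)³/3.39e+17) s ≈ 1.486e+10 s
(b) With a = (rₚ + rₐ)/2 = 1.238e+12 m, vₚ = √(GM (2/rₚ − 1/a)) = √(3.39e+17 · (2/1.36e+11 − 1/1.238e+12)) m/s ≈ 2171 m/s
(c) From a = (rₚ + rₐ)/2 = 1.238e+12 m and e = (rₐ − rₚ)/(rₐ + rₚ) = 0.890145, p = a(1 − e²) = 1.238e+12 · (1 − (0.890145)²) ≈ 2.571e+11 m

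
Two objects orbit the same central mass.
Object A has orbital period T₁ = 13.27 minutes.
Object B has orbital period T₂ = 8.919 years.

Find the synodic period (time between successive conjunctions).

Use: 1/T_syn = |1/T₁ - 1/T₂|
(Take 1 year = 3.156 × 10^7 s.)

Convert to SI: T₁ = 13.27 minutes = 796.2 s; T₂ = 8.919 years = 2.81484e+08 s.
T_syn = |T₁ · T₂ / (T₁ − T₂)|.
T_syn = |796.2 · 2.81484e+08 / (796.2 − 2.81484e+08)| s ≈ 796.2 s = 13.27 minutes.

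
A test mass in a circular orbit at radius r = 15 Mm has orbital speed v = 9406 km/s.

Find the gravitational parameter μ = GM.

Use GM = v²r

Convert to SI: r = 15 Mm = 1.5e+07 m; v = 9406 km/s = 9.406e+06 m/s.
For a circular orbit v² = GM/r, so GM = v² · r.
GM = (9.406e+06)² · 1.5e+07 m³/s² ≈ 1.327e+21 m³/s² = 1.327 × 10^21 m³/s².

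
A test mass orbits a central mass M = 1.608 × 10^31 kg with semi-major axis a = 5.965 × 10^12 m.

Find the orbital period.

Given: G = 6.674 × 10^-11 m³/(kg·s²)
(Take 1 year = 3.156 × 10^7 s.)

GM = G · M = 6.674e-11 · 1.608e+31 = 1.07318e+21 m³/s².
Kepler's third law: T = 2π √(a³ / GM).
Substituting a = 5.965e+12 m and GM = 1.07318e+21 m³/s²:
T = 2π √((5.965e+12)³ / 1.07318e+21) s
T ≈ 2.794e+09 s = 88.54 years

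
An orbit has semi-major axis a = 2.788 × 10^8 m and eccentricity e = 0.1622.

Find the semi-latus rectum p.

p = a (1 − e²).
p = 2.788e+08 · (1 − (0.1622)²) = 2.788e+08 · 0.973691 ≈ 2.715e+08 m = 2.715 × 10^8 m.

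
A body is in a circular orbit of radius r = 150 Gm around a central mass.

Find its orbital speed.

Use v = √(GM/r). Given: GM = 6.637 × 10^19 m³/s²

Convert to SI: r = 150 Gm = 1.5e+11 m.
For a circular orbit, gravity supplies the centripetal force, so v = √(GM / r).
v = √(6.637e+19 / 1.5e+11) m/s ≈ 2.103e+04 m/s = 21.03 km/s.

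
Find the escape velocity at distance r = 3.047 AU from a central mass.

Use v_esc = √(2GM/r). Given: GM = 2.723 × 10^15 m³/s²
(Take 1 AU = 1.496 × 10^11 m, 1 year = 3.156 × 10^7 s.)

Convert to SI: r = 3.047 AU = 4.55831e+11 m.
Escape velocity comes from setting total energy to zero: ½v² − GM/r = 0 ⇒ v_esc = √(2GM / r).
v_esc = √(2 · 2.723e+15 / 4.55831e+11) m/s ≈ 109.3 m/s = 0.02306 AU/year.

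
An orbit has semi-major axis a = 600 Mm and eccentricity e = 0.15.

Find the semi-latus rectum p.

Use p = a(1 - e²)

Convert to SI: a = 600 Mm = 6e+08 m.
p = a (1 − e²).
p = 6e+08 · (1 − (0.15)²) = 6e+08 · 0.9775 ≈ 5.865e+08 m = 586.5 Mm.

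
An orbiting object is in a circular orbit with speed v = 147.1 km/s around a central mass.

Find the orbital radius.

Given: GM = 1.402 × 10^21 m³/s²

Convert to SI: v = 147.1 km/s = 147100 m/s.
For a circular orbit, v² = GM / r, so r = GM / v².
r = 1.402e+21 / (147100)² m ≈ 6.479e+10 m = 64.79 Gm.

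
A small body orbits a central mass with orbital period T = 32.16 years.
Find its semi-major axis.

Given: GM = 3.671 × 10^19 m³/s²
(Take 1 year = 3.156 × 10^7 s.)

Convert to SI: T = 32.16 years = 1.01497e+09 s.
Invert Kepler's third law: a = (GM · T² / (4π²))^(1/3).
Substituting T = 1.01497e+09 s and GM = 3.671e+19 m³/s²:
a = (3.671e+19 · (1.01497e+09)² / (4π²))^(1/3) m
a ≈ 9.858e+11 m = 985.8 Gm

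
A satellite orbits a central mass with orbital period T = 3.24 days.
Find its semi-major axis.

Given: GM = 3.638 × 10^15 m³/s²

Convert to SI: T = 3.24 days = 279936 s.
Invert Kepler's third law: a = (GM · T² / (4π²))^(1/3).
Substituting T = 279936 s and GM = 3.638e+15 m³/s²:
a = (3.638e+15 · (279936)² / (4π²))^(1/3) m
a ≈ 1.933e+08 m = 193.3 Mm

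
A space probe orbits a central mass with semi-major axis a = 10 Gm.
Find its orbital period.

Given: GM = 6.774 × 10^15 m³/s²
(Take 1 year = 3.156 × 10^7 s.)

Convert to SI: a = 10 Gm = 1e+10 m.
Kepler's third law: T = 2π √(a³ / GM).
Substituting a = 1e+10 m and GM = 6.774e+15 m³/s²:
T = 2π √((1e+10)³ / 6.774e+15) s
T ≈ 7.634e+07 s = 2.419 years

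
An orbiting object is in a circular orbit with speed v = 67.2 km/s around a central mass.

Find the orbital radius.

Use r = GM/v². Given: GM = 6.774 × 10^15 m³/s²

Convert to SI: v = 67.2 km/s = 67200 m/s.
For a circular orbit, v² = GM / r, so r = GM / v².
r = 6.774e+15 / (67200)² m ≈ 1.5e+06 m = 1.5 Mm.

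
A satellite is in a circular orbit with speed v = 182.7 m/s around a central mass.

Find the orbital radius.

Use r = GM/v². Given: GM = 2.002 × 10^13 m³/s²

For a circular orbit, v² = GM / r, so r = GM / v².
r = 2.002e+13 / (182.7)² m ≈ 5.998e+08 m = 599.8 Mm.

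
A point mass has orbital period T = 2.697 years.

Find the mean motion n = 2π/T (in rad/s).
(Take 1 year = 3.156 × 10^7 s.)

Convert to SI: T = 2.697 years = 8.51173e+07 s.
n = 2π / T.
n = 2π / 8.51173e+07 s ≈ 7.382e-08 rad/s.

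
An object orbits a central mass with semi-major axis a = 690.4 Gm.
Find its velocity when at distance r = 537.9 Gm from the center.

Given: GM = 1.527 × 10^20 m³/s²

Convert to SI: a = 690.4 Gm = 6.904e+11 m; r = 537.9 Gm = 5.379e+11 m.
Vis-viva: v = √(GM · (2/r − 1/a)).
2/r − 1/a = 2/5.379e+11 − 1/6.904e+11 = 2.26973e-12 m⁻¹.
v = √(1.527e+20 · 2.26973e-12) m/s ≈ 1.862e+04 m/s = 18.62 km/s.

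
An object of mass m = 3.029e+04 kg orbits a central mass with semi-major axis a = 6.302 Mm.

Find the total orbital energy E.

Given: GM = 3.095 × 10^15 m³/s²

Convert to SI: a = 6.302 Mm = 6.302e+06 m.
E = −GMm / (2a).
E = −3.095e+15 · 3.029e+04 / (2 · 6.302e+06) J ≈ -7.438e+12 J = -7.438 TJ.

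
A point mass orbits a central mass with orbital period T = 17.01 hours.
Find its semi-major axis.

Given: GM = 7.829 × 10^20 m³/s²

Convert to SI: T = 17.01 hours = 61236 s.
Invert Kepler's third law: a = (GM · T² / (4π²))^(1/3).
Substituting T = 61236 s and GM = 7.829e+20 m³/s²:
a = (7.829e+20 · (61236)² / (4π²))^(1/3) m
a ≈ 4.205e+09 m = 4.205 Gm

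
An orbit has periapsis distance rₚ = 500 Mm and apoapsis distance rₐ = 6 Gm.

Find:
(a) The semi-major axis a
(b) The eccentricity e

Convert to SI: rₚ = 500 Mm = 5e+08 m; rₐ = 6 Gm = 6e+09 m.
(a) a = (rₚ + rₐ) / 2 = (5e+08 + 6e+09) / 2 ≈ 3.25e+09 m = 3.25 Gm.
(b) e = (rₐ − rₚ) / (rₐ + rₚ) = (6e+09 − 5e+08) / (6e+09 + 5e+08) ≈ 0.8462.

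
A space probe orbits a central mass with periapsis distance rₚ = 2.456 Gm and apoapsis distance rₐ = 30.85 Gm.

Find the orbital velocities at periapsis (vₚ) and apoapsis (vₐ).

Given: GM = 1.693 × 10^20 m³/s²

Convert to SI: rₚ = 2.456 Gm = 2.456e+09 m; rₐ = 30.85 Gm = 3.085e+10 m.
Use the vis-viva equation v² = GM(2/r − 1/a) with a = (rₚ + rₐ)/2 = (2.456e+09 + 3.085e+10)/2 = 1.6653e+10 m.
vₚ = √(GM · (2/rₚ − 1/a)) = √(1.693e+20 · (2/2.456e+09 − 1/1.6653e+10)) m/s ≈ 3.574e+05 m/s = 357.4 km/s.
vₐ = √(GM · (2/rₐ − 1/a)) = √(1.693e+20 · (2/3.085e+10 − 1/1.6653e+10)) m/s ≈ 2.845e+04 m/s = 28.45 km/s.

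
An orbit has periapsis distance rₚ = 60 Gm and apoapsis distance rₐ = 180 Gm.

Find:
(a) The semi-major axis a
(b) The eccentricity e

Convert to SI: rₚ = 60 Gm = 6e+10 m; rₐ = 180 Gm = 1.8e+11 m.
(a) a = (rₚ + rₐ) / 2 = (6e+10 + 1.8e+11) / 2 ≈ 1.2e+11 m = 120 Gm.
(b) e = (rₐ − rₚ) / (rₐ + rₚ) = (1.8e+11 − 6e+10) / (1.8e+11 + 6e+10) ≈ 0.5.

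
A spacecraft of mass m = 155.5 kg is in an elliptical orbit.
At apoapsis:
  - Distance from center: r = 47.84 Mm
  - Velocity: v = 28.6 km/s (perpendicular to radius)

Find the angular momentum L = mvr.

Convert to SI: r = 47.84 Mm = 4.784e+07 m; v = 28.6 km/s = 28600 m/s.
Since v is perpendicular to r, L = m · v · r.
L = 155.5 · 28600 · 4.784e+07 kg·m²/s ≈ 2.128e+14 kg·m²/s.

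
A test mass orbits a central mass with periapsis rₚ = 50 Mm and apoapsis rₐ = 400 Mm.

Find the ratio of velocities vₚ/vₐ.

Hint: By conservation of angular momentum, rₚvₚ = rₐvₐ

Convert to SI: rₚ = 50 Mm = 5e+07 m; rₐ = 400 Mm = 4e+08 m.
Conservation of angular momentum gives rₚvₚ = rₐvₐ, so vₚ/vₐ = rₐ/rₚ.
vₚ/vₐ = 4e+08 / 5e+07 ≈ 8.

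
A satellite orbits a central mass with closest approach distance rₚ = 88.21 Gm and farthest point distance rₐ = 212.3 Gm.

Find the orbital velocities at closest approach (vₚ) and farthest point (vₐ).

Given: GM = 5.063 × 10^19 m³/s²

Convert to SI: rₚ = 88.21 Gm = 8.821e+10 m; rₐ = 212.3 Gm = 2.123e+11 m.
Use the vis-viva equation v² = GM(2/r − 1/a) with a = (rₚ + rₐ)/2 = (8.821e+10 + 2.123e+11)/2 = 1.50255e+11 m.
vₚ = √(GM · (2/rₚ − 1/a)) = √(5.063e+19 · (2/8.821e+10 − 1/1.50255e+11)) m/s ≈ 2.848e+04 m/s = 28.48 km/s.
vₐ = √(GM · (2/rₐ − 1/a)) = √(5.063e+19 · (2/2.123e+11 − 1/1.50255e+11)) m/s ≈ 1.183e+04 m/s = 11.83 km/s.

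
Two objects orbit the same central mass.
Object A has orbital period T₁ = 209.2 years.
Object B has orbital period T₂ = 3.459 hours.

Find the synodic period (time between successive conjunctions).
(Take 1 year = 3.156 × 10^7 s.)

Convert to SI: T₁ = 209.2 years = 6.60235e+09 s; T₂ = 3.459 hours = 12452.4 s.
T_syn = |T₁ · T₂ / (T₁ − T₂)|.
T_syn = |6.60235e+09 · 12452.4 / (6.60235e+09 − 12452.4)| s ≈ 1.245e+04 s = 3.459 hours.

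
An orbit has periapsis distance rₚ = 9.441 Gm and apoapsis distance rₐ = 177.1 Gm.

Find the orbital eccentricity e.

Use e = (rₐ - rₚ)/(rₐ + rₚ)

Convert to SI: rₚ = 9.441 Gm = 9.441e+09 m; rₐ = 177.1 Gm = 1.771e+11 m.
e = (rₐ − rₚ) / (rₐ + rₚ).
e = (1.771e+11 − 9.441e+09) / (1.771e+11 + 9.441e+09) = 1.67659e+11 / 1.86541e+11 ≈ 0.8988.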